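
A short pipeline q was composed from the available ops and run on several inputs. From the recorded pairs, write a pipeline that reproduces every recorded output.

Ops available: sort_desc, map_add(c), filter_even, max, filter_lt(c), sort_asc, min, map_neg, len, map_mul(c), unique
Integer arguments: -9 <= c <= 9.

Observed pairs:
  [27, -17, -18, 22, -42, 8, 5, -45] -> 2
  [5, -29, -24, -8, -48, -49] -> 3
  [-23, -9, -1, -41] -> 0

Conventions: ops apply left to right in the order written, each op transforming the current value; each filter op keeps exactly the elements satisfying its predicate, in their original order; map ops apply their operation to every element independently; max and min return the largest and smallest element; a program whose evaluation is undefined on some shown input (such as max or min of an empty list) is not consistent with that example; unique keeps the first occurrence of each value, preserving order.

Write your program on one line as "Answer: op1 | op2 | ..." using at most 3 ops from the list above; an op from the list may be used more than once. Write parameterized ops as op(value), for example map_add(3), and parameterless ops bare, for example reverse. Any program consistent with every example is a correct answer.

filter_even | filter_lt(8) | len

Check, running the answer program on each example:
  [27, -17, -18, 22, -42, 8, 5, -45] -> [-18, 22, -42, 8] -> [-18, -42] -> 2
  [5, -29, -24, -8, -48, -49] -> [-24, -8, -48] -> [-24, -8, -48] -> 3
  [-23, -9, -1, -41] -> [] -> [] -> 0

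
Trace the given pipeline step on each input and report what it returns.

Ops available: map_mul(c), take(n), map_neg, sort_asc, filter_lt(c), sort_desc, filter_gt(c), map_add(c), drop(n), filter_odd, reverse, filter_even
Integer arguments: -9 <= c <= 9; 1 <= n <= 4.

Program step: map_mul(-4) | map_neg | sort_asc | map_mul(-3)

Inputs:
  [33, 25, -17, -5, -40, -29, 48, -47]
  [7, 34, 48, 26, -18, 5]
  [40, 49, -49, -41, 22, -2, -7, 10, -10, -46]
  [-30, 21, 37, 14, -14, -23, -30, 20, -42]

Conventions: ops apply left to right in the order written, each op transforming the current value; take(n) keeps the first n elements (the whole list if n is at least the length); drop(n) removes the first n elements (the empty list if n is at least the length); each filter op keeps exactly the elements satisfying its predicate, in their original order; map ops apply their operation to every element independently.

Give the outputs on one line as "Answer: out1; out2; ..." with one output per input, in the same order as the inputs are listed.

[564, 480, 348, 204, 60, -300, -396, -576]; [216, -60, -84, -312, -408, -576]; [588, 552, 492, 120, 84, 24, -120, -264, -480, -588]; [504, 360, 360, 276, 168, -168, -240, -252, -444]

Execution, op by op:
  [33, 25, -17, -5, -40, -29, 48, -47] -> [-132, -100, 68, 20, 160, 116, -192, 188] -> [132, 100, -68, -20, -160, -116, 192, -188] -> [-188, -160, -116, -68, -20, 100, 132, 192] -> [564, 480, 348, 204, 60, -300, -396, -576]
  [7, 34, 48, 26, -18, 5] -> [-28, -136, -192, -104, 72, -20] -> [28, 136, 192, 104, -72, 20] -> [-72, 20, 28, 104, 136, 192] -> [216, -60, -84, -312, -408, -576]
  [40, 49, -49, -41, 22, -2, -7, 10, -10, -46] -> [-160, -196, 196, 164, -88, 8, 28, -40, 40, 184] -> [160, 196, -196, -164, 88, -8, -28, 40, -40, -184] -> [-196, -184, -164, -40, -28, -8, 40, 88, 160, 196] -> [588, 552, 492, 120, 84, 24, -120, -264, -480, -588]
  [-30, 21, 37, 14, -14, -23, -30, 20, -42] -> [120, -84, -148, -56, 56, 92, 120, -80, 168] -> [-120, 84, 148, 56, -56, -92, -120, 80, -168] -> [-168, -120, -120, -92, -56, 56, 80, 84, 148] -> [504, 360, 360, 276, 168, -168, -240, -252, -444]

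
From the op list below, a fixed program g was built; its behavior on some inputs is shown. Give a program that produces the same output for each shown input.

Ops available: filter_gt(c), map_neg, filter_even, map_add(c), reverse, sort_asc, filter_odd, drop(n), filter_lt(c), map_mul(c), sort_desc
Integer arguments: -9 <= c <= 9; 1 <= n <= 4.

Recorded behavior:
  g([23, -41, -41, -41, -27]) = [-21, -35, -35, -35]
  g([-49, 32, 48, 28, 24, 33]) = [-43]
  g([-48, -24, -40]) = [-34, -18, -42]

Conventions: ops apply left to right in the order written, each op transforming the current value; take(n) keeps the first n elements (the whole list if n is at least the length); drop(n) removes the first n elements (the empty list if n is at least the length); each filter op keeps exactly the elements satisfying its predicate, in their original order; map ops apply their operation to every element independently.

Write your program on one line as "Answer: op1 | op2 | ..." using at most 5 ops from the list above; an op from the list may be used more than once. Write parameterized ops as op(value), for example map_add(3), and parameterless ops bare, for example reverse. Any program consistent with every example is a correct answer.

map_add(8) | reverse | map_add(2) | filter_lt(1) | map_add(-4)

Check, running the answer program on each example:
  [23, -41, -41, -41, -27] -> [31, -33, -33, -33, -19] -> [-19, -33, -33, -33, 31] -> [-17, -31, -31, -31, 33] -> [-17, -31, -31, -31] -> [-21, -35, -35, -35]
  [-49, 32, 48, 28, 24, 33] -> [-41, 40, 56, 36, 32, 41] -> [41, 32, 36, 56, 40, -41] -> [43, 34, 38, 58, 42, -39] -> [-39] -> [-43]
  [-48, -24, -40] -> [-40, -16, -32] -> [-32, -16, -40] -> [-30, -14, -38] -> [-30, -14, -38] -> [-34, -18, -42]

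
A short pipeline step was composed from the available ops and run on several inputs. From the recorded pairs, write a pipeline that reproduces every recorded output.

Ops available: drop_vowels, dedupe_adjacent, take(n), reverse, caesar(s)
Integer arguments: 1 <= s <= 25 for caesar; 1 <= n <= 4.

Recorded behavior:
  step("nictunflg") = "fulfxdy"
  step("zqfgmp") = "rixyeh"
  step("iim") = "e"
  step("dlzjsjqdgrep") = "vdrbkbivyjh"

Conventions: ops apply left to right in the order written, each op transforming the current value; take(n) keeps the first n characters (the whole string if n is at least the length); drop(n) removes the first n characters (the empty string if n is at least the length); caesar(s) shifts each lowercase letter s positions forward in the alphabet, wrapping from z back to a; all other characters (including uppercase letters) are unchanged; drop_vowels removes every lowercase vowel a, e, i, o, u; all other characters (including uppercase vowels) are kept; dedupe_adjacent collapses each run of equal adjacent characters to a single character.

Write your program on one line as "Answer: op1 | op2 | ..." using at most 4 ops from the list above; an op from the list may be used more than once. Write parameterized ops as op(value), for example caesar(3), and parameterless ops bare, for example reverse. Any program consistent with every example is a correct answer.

drop_vowels | reverse | caesar(18) | reverse

Check, running the answer program on each example:
  "nictunflg" -> "nctnflg" -> "glfntcn" -> "ydxfluf" -> "fulfxdy"
  "zqfgmp" -> "zqfgmp" -> "pmgfqz" -> "heyxir" -> "rixyeh"
  "iim" -> "m" -> "m" -> "e" -> "e"
  "dlzjsjqdgrep" -> "dlzjsjqdgrp" -> "prgdqjsjzld" -> "hjyvibkbrdv" -> "vdrbkbivyjh"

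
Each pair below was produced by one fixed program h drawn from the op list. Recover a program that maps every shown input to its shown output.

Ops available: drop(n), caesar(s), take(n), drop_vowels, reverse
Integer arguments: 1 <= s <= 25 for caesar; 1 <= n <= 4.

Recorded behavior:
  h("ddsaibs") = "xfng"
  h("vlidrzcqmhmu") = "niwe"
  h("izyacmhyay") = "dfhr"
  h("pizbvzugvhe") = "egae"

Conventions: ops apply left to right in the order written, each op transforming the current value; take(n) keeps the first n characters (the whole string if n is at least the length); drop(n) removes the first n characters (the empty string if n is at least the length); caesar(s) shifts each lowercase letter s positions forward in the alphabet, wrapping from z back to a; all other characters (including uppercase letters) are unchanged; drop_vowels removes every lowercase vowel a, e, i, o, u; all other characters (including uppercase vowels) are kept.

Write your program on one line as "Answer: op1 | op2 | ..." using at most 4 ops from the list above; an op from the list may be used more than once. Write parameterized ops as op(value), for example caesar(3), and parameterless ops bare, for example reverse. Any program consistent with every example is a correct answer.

drop(1) | drop(1) | take(4) | caesar(5)

Check, running the answer program on each example:
  "ddsaibs" -> "dsaibs" -> "saibs" -> "saib" -> "xfng"
  "vlidrzcqmhmu" -> "lidrzcqmhmu" -> "idrzcqmhmu" -> "idrz" -> "niwe"
  "izyacmhyay" -> "zyacmhyay" -> "yacmhyay" -> "yacm" -> "dfhr"
  "pizbvzugvhe" -> "izbvzugvhe" -> "zbvzugvhe" -> "zbvz" -> "egae"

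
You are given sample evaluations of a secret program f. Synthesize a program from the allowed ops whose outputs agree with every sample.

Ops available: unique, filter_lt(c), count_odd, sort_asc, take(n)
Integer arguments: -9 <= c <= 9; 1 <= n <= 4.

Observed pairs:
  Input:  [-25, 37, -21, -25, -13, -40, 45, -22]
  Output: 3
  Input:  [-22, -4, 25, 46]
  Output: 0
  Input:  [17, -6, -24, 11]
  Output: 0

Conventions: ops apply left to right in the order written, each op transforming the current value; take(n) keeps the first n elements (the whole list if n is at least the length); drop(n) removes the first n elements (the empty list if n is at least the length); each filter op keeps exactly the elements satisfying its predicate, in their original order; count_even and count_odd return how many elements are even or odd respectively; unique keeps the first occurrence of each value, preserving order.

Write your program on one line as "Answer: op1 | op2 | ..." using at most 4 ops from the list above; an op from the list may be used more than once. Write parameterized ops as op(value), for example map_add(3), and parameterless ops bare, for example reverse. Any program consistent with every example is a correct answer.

filter_lt(4) | take(4) | unique | count_odd

Check, running the answer program on each example:
  [-25, 37, -21, -25, -13, -40, 45, -22] -> [-25, -21, -25, -13, -40, -22] -> [-25, -21, -25, -13] -> [-25, -21, -13] -> 3
  [-22, -4, 25, 46] -> [-22, -4] -> [-22, -4] -> [-22, -4] -> 0
  [17, -6, -24, 11] -> [-6, -24] -> [-6, -24] -> [-6, -24] -> 0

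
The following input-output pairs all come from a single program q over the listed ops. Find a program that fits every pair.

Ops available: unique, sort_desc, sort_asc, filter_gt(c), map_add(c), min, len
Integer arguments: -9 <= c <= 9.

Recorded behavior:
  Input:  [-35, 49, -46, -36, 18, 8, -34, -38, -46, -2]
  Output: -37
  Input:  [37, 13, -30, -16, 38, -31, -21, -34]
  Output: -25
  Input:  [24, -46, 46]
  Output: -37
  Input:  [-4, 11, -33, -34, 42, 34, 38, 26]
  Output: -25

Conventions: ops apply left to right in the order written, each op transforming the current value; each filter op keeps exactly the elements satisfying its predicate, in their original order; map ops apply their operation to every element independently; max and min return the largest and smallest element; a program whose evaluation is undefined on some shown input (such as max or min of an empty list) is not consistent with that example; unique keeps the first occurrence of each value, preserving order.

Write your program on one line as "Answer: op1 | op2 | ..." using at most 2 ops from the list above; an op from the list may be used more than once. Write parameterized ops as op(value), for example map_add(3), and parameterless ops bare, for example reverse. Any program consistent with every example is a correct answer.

map_add(9) | min

Check, running the answer program on each example:
  [-35, 49, -46, -36, 18, 8, -34, -38, -46, -2] -> [-26, 58, -37, -27, 27, 17, -25, -29, -37, 7] -> -37
  [37, 13, -30, -16, 38, -31, -21, -34] -> [46, 22, -21, -7, 47, -22, -12, -25] -> -25
  [24, -46, 46] -> [33, -37, 55] -> -37
  [-4, 11, -33, -34, 42, 34, 38, 26] -> [5, 20, -24, -25, 51, 43, 47, 35] -> -25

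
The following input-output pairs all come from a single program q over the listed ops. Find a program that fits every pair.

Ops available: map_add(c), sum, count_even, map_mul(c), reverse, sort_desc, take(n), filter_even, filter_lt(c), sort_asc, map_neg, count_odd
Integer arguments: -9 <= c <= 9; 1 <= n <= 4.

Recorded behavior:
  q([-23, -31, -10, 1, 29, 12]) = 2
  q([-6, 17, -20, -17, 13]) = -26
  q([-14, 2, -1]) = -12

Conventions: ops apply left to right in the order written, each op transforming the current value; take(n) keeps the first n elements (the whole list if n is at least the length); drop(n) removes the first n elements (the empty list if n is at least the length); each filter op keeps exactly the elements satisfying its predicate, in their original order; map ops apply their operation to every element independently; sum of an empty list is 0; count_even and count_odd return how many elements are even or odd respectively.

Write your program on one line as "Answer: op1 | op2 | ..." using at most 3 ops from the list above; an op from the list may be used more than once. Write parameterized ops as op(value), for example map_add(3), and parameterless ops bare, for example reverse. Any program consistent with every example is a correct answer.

filter_even | sum

Check, running the answer program on each example:
  [-23, -31, -10, 1, 29, 12] -> [-10, 12] -> 2
  [-6, 17, -20, -17, 13] -> [-6, -20] -> -26
  [-14, 2, -1] -> [-14, 2] -> -12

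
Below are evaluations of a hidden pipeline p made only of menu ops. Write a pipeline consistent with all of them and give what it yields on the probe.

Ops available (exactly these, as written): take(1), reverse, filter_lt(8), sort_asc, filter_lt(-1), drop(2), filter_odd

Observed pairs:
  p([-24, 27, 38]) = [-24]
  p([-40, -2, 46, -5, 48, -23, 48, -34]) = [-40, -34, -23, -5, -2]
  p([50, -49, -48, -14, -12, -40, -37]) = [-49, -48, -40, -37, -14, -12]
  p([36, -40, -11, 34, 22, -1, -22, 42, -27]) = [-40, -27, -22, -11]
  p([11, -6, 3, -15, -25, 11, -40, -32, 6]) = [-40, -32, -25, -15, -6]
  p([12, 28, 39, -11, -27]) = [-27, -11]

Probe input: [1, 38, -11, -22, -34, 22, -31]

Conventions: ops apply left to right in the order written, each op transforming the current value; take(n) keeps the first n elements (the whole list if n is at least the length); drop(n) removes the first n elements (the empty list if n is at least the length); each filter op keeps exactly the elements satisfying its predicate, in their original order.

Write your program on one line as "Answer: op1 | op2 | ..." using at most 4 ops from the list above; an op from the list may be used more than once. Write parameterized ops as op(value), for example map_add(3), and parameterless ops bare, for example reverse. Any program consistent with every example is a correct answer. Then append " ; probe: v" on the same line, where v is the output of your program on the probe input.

filter_lt(8) | sort_asc | filter_lt(-1) ; probe: [-34, -31, -22, -11]

Check, running the answer program on each example:
  [-24, 27, 38] -> [-24] -> [-24] -> [-24]
  [-40, -2, 46, -5, 48, -23, 48, -34] -> [-40, -2, -5, -23, -34] -> [-40, -34, -23, -5, -2] -> [-40, -34, -23, -5, -2]
  [50, -49, -48, -14, -12, -40, -37] -> [-49, -48, -14, -12, -40, -37] -> [-49, -48, -40, -37, -14, -12] -> [-49, -48, -40, -37, -14, -12]
  [36, -40, -11, 34, 22, -1, -22, 42, -27] -> [-40, -11, -1, -22, -27] -> [-40, -27, -22, -11, -1] -> [-40, -27, -22, -11]
  [11, -6, 3, -15, -25, 11, -40, -32, 6] -> [-6, 3, -15, -25, -40, -32, 6] -> [-40, -32, -25, -15, -6, 3, 6] -> [-40, -32, -25, -15, -6]
  [12, 28, 39, -11, -27] -> [-11, -27] -> [-27, -11] -> [-27, -11]
  probe: [1, 38, -11, -22, -34, 22, -31] -> [1, -11, -22, -34, -31] -> [-34, -31, -22, -11, 1] -> [-34, -31, -22, -11]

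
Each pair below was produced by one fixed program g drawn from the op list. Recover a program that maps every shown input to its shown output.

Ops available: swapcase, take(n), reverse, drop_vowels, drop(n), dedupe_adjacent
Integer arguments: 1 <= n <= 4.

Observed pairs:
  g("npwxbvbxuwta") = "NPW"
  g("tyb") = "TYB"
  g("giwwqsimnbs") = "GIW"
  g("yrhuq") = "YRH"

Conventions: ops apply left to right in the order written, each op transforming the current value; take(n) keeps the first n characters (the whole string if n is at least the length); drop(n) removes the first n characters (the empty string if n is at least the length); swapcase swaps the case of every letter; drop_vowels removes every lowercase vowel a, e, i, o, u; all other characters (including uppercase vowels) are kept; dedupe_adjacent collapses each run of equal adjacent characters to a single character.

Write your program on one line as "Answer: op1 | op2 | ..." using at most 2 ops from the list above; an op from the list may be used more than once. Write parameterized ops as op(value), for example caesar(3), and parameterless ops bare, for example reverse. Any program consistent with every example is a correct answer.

take(3) | swapcase

Check, running the answer program on each example:
  "npwxbvbxuwta" -> "npw" -> "NPW"
  "tyb" -> "tyb" -> "TYB"
  "giwwqsimnbs" -> "giw" -> "GIW"
  "yrhuq" -> "yrh" -> "YRH"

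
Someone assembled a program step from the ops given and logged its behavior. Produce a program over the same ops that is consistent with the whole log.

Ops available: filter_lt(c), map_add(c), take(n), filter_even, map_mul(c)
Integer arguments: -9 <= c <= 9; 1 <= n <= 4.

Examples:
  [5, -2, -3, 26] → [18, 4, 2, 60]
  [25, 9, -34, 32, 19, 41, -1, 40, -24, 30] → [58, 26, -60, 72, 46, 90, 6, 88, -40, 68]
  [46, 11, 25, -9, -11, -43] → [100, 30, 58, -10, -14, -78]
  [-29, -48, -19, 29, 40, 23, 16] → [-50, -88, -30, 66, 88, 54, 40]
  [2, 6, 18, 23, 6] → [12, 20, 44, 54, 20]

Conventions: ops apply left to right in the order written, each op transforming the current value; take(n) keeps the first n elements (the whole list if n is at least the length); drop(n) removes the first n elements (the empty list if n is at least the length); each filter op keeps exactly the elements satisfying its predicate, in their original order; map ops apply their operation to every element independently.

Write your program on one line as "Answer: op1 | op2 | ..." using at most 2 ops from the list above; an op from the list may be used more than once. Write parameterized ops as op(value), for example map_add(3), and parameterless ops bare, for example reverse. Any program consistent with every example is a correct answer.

map_add(4) | map_mul(2)

Check, running the answer program on each example:
  [5, -2, -3, 26] -> [9, 2, 1, 30] -> [18, 4, 2, 60]
  [25, 9, -34, 32, 19, 41, -1, 40, -24, 30] -> [29, 13, -30, 36, 23, 45, 3, 44, -20, 34] -> [58, 26, -60, 72, 46, 90, 6, 88, -40, 68]
  [46, 11, 25, -9, -11, -43] -> [50, 15, 29, -5, -7, -39] -> [100, 30, 58, -10, -14, -78]
  [-29, -48, -19, 29, 40, 23, 16] -> [-25, -44, -15, 33, 44, 27, 20] -> [-50, -88, -30, 66, 88, 54, 40]
  [2, 6, 18, 23, 6] -> [6, 10, 22, 27, 10] -> [12, 20, 44, 54, 20]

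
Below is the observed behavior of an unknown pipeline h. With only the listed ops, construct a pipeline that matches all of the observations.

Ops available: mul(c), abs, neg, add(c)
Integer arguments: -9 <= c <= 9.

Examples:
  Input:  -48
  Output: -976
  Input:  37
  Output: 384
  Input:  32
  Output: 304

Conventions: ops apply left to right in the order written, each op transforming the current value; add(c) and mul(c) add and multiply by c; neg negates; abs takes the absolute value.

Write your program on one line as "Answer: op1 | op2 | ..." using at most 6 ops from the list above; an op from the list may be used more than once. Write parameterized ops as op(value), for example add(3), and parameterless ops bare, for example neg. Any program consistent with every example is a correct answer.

neg | add(7) | neg | add(-6) | mul(-8) | mul(-2)

Check, running the answer program on each example:
  -48 -> 48 -> 55 -> -55 -> -61 -> 488 -> -976
  37 -> -37 -> -30 -> 30 -> 24 -> -192 -> 384
  32 -> -32 -> -25 -> 25 -> 19 -> -152 -> 304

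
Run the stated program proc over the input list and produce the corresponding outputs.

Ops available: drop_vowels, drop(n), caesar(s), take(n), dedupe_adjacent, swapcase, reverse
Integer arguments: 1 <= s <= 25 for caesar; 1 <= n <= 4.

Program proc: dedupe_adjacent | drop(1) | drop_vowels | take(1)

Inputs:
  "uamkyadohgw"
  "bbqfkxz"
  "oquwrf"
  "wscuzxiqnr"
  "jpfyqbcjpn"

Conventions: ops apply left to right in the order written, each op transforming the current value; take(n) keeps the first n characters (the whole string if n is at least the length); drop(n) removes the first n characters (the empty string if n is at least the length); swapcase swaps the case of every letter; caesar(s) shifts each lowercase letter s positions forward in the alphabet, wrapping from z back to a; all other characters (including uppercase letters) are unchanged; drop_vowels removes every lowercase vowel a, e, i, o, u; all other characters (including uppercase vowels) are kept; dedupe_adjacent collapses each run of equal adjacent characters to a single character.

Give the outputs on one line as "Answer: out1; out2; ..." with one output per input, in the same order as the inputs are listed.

Execution, op by op:
  "uamkyadohgw" -> "uamkyadohgw" -> "amkyadohgw" -> "mkydhgw" -> "m"
  "bbqfkxz" -> "bqfkxz" -> "qfkxz" -> "qfkxz" -> "q"
  "oquwrf" -> "oquwrf" -> "quwrf" -> "qwrf" -> "q"
  "wscuzxiqnr" -> "wscuzxiqnr" -> "scuzxiqnr" -> "sczxqnr" -> "s"
  "jpfyqbcjpn" -> "jpfyqbcjpn" -> "pfyqbcjpn" -> "pfyqbcjpn" -> "p"

"m"; "q"; "q"; "s"; "p"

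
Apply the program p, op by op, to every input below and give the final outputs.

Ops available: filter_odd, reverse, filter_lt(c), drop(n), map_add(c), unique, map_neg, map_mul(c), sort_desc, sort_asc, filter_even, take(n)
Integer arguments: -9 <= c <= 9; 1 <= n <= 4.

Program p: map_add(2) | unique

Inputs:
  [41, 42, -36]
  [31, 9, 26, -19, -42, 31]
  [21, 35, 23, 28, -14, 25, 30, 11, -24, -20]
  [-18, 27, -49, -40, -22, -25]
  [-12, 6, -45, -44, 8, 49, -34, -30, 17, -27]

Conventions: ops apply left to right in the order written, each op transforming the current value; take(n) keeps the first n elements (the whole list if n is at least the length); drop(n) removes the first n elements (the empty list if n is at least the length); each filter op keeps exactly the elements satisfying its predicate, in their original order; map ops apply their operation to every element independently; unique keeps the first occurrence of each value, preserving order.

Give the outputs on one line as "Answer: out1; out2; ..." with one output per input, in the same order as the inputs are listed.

[43, 44, -34]; [33, 11, 28, -17, -40]; [23, 37, 25, 30, -12, 27, 32, 13, -22, -18]; [-16, 29, -47, -38, -20, -23]; [-10, 8, -43, -42, 10, 51, -32, -28, 19, -25]

Execution, op by op:
  [41, 42, -36] -> [43, 44, -34] -> [43, 44, -34]
  [31, 9, 26, -19, -42, 31] -> [33, 11, 28, -17, -40, 33] -> [33, 11, 28, -17, -40]
  [21, 35, 23, 28, -14, 25, 30, 11, -24, -20] -> [23, 37, 25, 30, -12, 27, 32, 13, -22, -18] -> [23, 37, 25, 30, -12, 27, 32, 13, -22, -18]
  [-18, 27, -49, -40, -22, -25] -> [-16, 29, -47, -38, -20, -23] -> [-16, 29, -47, -38, -20, -23]
  [-12, 6, -45, -44, 8, 49, -34, -30, 17, -27] -> [-10, 8, -43, -42, 10, 51, -32, -28, 19, -25] -> [-10, 8, -43, -42, 10, 51, -32, -28, 19, -25]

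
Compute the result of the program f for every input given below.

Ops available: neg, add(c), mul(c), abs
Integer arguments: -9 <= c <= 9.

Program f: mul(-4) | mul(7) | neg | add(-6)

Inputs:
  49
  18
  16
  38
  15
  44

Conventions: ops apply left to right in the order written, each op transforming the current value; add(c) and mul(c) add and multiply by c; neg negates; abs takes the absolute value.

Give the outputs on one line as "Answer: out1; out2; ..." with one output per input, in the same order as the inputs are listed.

Execution, op by op:
  49 -> -196 -> -1372 -> 1372 -> 1366
  18 -> -72 -> -504 -> 504 -> 498
  16 -> -64 -> -448 -> 448 -> 442
  38 -> -152 -> -1064 -> 1064 -> 1058
  15 -> -60 -> -420 -> 420 -> 414
  44 -> -176 -> -1232 -> 1232 -> 1226

1366; 498; 442; 1058; 414; 1226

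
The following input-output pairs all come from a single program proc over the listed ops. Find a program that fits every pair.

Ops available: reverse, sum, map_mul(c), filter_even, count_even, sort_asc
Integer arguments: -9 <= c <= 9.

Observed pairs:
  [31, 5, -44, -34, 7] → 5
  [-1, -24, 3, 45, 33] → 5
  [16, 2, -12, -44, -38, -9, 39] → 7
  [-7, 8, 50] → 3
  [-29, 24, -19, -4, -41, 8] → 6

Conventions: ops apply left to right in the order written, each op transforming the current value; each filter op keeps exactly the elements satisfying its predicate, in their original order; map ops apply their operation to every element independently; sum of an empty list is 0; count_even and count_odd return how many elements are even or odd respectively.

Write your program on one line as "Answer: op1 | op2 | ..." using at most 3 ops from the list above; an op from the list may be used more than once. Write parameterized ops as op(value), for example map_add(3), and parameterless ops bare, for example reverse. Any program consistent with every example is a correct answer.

map_mul(-4) | count_even

Check, running the answer program on each example:
  [31, 5, -44, -34, 7] -> [-124, -20, 176, 136, -28] -> 5
  [-1, -24, 3, 45, 33] -> [4, 96, -12, -180, -132] -> 5
  [16, 2, -12, -44, -38, -9, 39] -> [-64, -8, 48, 176, 152, 36, -156] -> 7
  [-7, 8, 50] -> [28, -32, -200] -> 3
  [-29, 24, -19, -4, -41, 8] -> [116, -96, 76, 16, 164, -32] -> 6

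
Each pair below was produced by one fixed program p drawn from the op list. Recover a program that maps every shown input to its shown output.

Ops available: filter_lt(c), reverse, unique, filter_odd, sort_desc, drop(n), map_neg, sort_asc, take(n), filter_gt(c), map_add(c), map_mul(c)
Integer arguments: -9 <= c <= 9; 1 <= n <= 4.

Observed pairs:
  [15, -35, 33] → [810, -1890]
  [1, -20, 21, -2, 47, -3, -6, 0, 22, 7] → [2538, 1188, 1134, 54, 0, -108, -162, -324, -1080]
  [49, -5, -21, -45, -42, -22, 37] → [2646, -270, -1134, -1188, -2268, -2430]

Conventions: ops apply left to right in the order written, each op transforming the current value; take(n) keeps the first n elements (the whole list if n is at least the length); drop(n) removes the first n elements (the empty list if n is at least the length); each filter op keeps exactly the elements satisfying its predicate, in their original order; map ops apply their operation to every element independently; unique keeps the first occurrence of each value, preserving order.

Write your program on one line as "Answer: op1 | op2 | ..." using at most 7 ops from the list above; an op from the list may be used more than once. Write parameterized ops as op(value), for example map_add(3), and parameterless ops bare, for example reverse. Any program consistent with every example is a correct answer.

reverse | drop(1) | map_mul(-9) | map_neg | sort_desc | map_mul(6)

Check, running the answer program on each example:
  [15, -35, 33] -> [33, -35, 15] -> [-35, 15] -> [315, -135] -> [-315, 135] -> [135, -315] -> [810, -1890]
  [1, -20, 21, -2, 47, -3, -6, 0, 22, 7] -> [7, 22, 0, -6, -3, 47, -2, 21, -20, 1] -> [22, 0, -6, -3, 47, -2, 21, -20, 1] -> [-198, 0, 54, 27, -423, 18, -189, 180, -9] -> [198, 0, -54, -27, 423, -18, 189, -180, 9] -> [423, 198, 189, 9, 0, -18, -27, -54, -180] -> [2538, 1188, 1134, 54, 0, -108, -162, -324, -1080]
  [49, -5, -21, -45, -42, -22, 37] -> [37, -22, -42, -45, -21, -5, 49] -> [-22, -42, -45, -21, -5, 49] -> [198, 378, 405, 189, 45, -441] -> [-198, -378, -405, -189, -45, 441] -> [441, -45, -189, -198, -378, -405] -> [2646, -270, -1134, -1188, -2268, -2430]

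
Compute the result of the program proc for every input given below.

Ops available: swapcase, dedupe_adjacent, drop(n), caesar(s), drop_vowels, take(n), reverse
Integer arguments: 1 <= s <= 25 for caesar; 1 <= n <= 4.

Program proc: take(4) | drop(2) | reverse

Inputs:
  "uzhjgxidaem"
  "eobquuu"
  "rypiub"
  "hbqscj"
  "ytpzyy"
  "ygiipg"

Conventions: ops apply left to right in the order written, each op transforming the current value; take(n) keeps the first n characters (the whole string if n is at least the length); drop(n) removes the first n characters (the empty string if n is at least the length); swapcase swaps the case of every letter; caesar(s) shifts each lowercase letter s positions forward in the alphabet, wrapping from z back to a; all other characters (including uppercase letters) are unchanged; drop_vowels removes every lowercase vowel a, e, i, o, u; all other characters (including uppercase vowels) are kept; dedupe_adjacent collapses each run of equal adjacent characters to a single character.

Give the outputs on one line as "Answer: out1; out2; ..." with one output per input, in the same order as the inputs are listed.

Execution, op by op:
  "uzhjgxidaem" -> "uzhj" -> "hj" -> "jh"
  "eobquuu" -> "eobq" -> "bq" -> "qb"
  "rypiub" -> "rypi" -> "pi" -> "ip"
  "hbqscj" -> "hbqs" -> "qs" -> "sq"
  "ytpzyy" -> "ytpz" -> "pz" -> "zp"
  "ygiipg" -> "ygii" -> "ii" -> "ii"

"jh"; "qb"; "ip"; "sq"; "zp"; "ii"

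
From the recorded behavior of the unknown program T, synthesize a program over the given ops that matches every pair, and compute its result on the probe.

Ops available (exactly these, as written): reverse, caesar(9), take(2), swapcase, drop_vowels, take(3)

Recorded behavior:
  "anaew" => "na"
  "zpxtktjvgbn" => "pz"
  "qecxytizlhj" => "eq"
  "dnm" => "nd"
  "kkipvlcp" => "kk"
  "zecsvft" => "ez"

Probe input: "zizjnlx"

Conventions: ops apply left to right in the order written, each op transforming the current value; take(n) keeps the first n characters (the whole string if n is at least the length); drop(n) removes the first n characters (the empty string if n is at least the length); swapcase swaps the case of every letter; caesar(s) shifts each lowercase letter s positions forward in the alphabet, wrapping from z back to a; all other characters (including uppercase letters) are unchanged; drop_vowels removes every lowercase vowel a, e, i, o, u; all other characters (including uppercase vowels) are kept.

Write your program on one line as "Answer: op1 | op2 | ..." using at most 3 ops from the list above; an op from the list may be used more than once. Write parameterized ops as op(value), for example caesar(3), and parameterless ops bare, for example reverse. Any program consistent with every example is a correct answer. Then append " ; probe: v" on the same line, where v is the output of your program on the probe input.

take(2) | reverse ; probe: "iz"

Check, running the answer program on each example:
  "anaew" -> "an" -> "na"
  "zpxtktjvgbn" -> "zp" -> "pz"
  "qecxytizlhj" -> "qe" -> "eq"
  "dnm" -> "dn" -> "nd"
  "kkipvlcp" -> "kk" -> "kk"
  "zecsvft" -> "ze" -> "ez"
  probe: "zizjnlx" -> "zi" -> "iz"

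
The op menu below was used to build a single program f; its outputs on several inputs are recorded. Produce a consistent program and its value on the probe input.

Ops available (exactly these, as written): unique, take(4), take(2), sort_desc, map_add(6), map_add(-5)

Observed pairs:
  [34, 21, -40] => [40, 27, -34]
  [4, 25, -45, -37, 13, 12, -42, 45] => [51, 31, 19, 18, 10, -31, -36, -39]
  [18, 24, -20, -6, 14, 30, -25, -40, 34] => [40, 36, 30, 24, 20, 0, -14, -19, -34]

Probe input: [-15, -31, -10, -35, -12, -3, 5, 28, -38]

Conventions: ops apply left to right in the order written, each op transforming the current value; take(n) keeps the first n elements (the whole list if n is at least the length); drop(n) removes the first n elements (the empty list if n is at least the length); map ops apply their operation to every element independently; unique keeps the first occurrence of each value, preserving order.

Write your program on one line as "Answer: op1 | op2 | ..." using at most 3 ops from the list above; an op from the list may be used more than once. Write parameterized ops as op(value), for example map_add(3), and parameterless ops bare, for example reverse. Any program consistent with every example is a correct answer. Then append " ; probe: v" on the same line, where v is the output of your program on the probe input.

map_add(6) | sort_desc ; probe: [34, 11, 3, -4, -6, -9, -25, -29, -32]

Check, running the answer program on each example:
  [34, 21, -40] -> [40, 27, -34] -> [40, 27, -34]
  [4, 25, -45, -37, 13, 12, -42, 45] -> [10, 31, -39, -31, 19, 18, -36, 51] -> [51, 31, 19, 18, 10, -31, -36, -39]
  [18, 24, -20, -6, 14, 30, -25, -40, 34] -> [24, 30, -14, 0, 20, 36, -19, -34, 40] -> [40, 36, 30, 24, 20, 0, -14, -19, -34]
  probe: [-15, -31, -10, -35, -12, -3, 5, 28, -38] -> [-9, -25, -4, -29, -6, 3, 11, 34, -32] -> [34, 11, 3, -4, -6, -9, -25, -29, -32]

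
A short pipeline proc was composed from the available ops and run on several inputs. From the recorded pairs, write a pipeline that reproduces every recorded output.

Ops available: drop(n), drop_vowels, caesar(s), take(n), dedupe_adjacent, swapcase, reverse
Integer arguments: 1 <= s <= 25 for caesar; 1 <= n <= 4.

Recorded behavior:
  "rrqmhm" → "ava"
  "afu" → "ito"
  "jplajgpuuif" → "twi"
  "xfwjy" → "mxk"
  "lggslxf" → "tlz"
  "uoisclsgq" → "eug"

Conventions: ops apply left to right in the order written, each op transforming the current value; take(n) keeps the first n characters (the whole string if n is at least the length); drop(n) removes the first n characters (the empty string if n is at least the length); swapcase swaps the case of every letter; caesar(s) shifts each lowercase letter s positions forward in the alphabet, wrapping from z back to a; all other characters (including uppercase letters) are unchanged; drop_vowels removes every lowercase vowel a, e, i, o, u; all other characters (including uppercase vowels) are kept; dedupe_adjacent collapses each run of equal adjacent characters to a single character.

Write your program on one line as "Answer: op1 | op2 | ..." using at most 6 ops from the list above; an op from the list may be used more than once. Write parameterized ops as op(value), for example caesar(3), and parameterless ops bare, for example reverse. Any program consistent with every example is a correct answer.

reverse | swapcase | take(3) | swapcase | caesar(12) | caesar(2)

Check, running the answer program on each example:
  "rrqmhm" -> "mhmqrr" -> "MHMQRR" -> "MHM" -> "mhm" -> "yty" -> "ava"
  "afu" -> "ufa" -> "UFA" -> "UFA" -> "ufa" -> "grm" -> "ito"
  "jplajgpuuif" -> "fiuupgjalpj" -> "FIUUPGJALPJ" -> "FIU" -> "fiu" -> "rug" -> "twi"
  "xfwjy" -> "yjwfx" -> "YJWFX" -> "YJW" -> "yjw" -> "kvi" -> "mxk"
  "lggslxf" -> "fxlsggl" -> "FXLSGGL" -> "FXL" -> "fxl" -> "rjx" -> "tlz"
  "uoisclsgq" -> "qgslcsiou" -> "QGSLCSIOU" -> "QGS" -> "qgs" -> "cse" -> "eug"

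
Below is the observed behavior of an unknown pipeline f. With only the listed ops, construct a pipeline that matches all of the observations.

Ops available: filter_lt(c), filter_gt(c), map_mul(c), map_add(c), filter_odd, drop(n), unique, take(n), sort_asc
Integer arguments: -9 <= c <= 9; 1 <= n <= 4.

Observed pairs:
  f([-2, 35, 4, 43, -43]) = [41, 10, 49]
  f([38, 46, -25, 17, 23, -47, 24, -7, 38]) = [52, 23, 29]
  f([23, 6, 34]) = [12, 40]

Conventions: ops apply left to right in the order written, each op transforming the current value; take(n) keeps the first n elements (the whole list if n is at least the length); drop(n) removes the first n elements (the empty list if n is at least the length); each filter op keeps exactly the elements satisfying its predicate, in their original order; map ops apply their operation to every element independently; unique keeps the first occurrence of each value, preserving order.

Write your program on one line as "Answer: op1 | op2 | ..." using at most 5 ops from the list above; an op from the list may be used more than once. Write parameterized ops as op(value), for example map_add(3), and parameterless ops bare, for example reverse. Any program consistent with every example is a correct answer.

drop(1) | map_add(6) | filter_gt(7) | take(3)

Check, running the answer program on each example:
  [-2, 35, 4, 43, -43] -> [35, 4, 43, -43] -> [41, 10, 49, -37] -> [41, 10, 49] -> [41, 10, 49]
  [38, 46, -25, 17, 23, -47, 24, -7, 38] -> [46, -25, 17, 23, -47, 24, -7, 38] -> [52, -19, 23, 29, -41, 30, -1, 44] -> [52, 23, 29, 30, 44] -> [52, 23, 29]
  [23, 6, 34] -> [6, 34] -> [12, 40] -> [12, 40] -> [12, 40]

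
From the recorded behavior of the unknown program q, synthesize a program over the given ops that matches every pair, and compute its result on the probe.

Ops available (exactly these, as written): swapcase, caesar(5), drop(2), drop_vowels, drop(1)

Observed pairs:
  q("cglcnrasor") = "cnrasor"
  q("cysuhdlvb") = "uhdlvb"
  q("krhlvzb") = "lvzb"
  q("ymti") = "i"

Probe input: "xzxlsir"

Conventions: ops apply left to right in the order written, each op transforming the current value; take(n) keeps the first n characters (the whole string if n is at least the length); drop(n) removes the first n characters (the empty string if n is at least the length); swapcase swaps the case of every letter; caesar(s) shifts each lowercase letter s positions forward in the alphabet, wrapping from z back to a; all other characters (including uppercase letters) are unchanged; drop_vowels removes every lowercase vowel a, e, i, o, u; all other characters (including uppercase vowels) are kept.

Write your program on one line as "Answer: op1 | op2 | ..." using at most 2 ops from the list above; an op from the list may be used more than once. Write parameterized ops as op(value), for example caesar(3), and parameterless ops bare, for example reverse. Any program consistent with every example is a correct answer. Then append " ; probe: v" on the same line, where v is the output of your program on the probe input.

drop(2) | drop(1) ; probe: "lsir"

Check, running the answer program on each example:
  "cglcnrasor" -> "lcnrasor" -> "cnrasor"
  "cysuhdlvb" -> "suhdlvb" -> "uhdlvb"
  "krhlvzb" -> "hlvzb" -> "lvzb"
  "ymti" -> "ti" -> "i"
  probe: "xzxlsir" -> "xlsir" -> "lsir"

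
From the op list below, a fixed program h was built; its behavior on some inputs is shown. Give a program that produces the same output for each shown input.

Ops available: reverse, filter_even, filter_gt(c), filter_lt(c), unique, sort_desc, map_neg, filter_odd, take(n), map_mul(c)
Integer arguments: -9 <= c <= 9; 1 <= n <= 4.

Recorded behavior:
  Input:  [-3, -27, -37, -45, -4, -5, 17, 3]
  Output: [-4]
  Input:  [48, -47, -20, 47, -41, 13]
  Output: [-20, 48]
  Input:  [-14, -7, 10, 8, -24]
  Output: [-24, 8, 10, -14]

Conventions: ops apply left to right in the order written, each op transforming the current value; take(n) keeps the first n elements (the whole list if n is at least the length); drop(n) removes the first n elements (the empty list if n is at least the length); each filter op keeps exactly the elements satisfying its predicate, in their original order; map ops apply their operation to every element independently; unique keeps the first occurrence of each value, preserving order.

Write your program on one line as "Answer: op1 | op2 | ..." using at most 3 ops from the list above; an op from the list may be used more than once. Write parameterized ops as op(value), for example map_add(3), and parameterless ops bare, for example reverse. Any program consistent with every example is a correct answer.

reverse | filter_even

Check, running the answer program on each example:
  [-3, -27, -37, -45, -4, -5, 17, 3] -> [3, 17, -5, -4, -45, -37, -27, -3] -> [-4]
  [48, -47, -20, 47, -41, 13] -> [13, -41, 47, -20, -47, 48] -> [-20, 48]
  [-14, -7, 10, 8, -24] -> [-24, 8, 10, -7, -14] -> [-24, 8, 10, -14]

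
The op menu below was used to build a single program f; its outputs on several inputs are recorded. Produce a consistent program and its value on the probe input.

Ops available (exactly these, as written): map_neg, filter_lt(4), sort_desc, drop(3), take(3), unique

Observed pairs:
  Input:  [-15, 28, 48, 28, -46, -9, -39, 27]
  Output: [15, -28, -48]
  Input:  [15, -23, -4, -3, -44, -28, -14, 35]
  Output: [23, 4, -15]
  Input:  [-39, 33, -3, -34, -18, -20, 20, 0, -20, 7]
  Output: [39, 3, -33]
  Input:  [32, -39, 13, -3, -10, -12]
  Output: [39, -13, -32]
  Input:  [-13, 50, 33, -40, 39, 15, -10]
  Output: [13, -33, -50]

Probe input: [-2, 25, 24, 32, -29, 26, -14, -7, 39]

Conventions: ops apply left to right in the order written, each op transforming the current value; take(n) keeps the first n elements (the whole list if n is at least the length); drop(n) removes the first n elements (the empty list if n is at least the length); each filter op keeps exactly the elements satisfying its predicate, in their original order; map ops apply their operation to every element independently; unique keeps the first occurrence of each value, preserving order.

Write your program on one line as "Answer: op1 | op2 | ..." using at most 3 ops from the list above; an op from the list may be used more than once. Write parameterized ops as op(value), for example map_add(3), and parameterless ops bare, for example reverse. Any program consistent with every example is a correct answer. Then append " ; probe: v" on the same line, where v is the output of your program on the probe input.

take(3) | map_neg | sort_desc ; probe: [2, -24, -25]

Check, running the answer program on each example:
  [-15, 28, 48, 28, -46, -9, -39, 27] -> [-15, 28, 48] -> [15, -28, -48] -> [15, -28, -48]
  [15, -23, -4, -3, -44, -28, -14, 35] -> [15, -23, -4] -> [-15, 23, 4] -> [23, 4, -15]
  [-39, 33, -3, -34, -18, -20, 20, 0, -20, 7] -> [-39, 33, -3] -> [39, -33, 3] -> [39, 3, -33]
  [32, -39, 13, -3, -10, -12] -> [32, -39, 13] -> [-32, 39, -13] -> [39, -13, -32]
  [-13, 50, 33, -40, 39, 15, -10] -> [-13, 50, 33] -> [13, -50, -33] -> [13, -33, -50]
  probe: [-2, 25, 24, 32, -29, 26, -14, -7, 39] -> [-2, 25, 24] -> [2, -25, -24] -> [2, -24, -25]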